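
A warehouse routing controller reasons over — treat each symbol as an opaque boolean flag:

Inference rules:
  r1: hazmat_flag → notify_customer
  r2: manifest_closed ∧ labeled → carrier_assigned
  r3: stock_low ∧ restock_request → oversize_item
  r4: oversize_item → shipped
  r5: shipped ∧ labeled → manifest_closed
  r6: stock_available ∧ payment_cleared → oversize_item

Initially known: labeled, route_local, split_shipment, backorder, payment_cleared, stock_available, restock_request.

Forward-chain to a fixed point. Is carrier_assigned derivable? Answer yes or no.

yes

Round 1: r6 [stock_available ∧ payment_cleared → oversize_item]. Adds oversize_item.
Round 2: r4 [oversize_item → shipped]. Adds shipped.
Round 3: r5 [shipped ∧ labeled → manifest_closed]. Adds manifest_closed.
Round 4: r2 [manifest_closed ∧ labeled → carrier_assigned]. Adds carrier_assigned.
carrier_assigned appears in round 4, so it is derivable.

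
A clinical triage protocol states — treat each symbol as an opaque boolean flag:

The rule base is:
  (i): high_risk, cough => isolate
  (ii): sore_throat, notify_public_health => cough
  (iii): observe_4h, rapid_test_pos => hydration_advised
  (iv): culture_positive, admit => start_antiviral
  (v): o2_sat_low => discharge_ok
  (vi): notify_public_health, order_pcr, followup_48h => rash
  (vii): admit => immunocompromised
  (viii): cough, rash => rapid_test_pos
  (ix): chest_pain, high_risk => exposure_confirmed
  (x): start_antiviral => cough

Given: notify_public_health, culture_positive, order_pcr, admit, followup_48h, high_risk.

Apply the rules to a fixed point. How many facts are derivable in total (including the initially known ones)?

12

Round 1 — (iv), (vi), (vii), derive start_antiviral, rash, immunocompromised.
Round 2 — (x), derive cough.
Round 3 — (i), (viii), derive isolate, rapid_test_pos.
Closure: {admit, cough, culture_positive, followup_48h, high_risk, immunocompromised, isolate, notify_public_health, order_pcr, rapid_test_pos, rash, start_antiviral} — 12 facts.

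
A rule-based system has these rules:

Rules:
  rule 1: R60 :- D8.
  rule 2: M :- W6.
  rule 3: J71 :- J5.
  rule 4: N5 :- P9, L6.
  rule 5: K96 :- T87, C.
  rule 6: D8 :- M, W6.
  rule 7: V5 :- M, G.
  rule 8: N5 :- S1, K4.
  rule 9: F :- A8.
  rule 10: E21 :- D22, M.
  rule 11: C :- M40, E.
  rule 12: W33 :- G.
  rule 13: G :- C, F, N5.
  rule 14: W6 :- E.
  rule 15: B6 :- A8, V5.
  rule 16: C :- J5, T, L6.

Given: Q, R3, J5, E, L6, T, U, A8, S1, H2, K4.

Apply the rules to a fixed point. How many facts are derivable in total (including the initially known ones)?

Round 1 — rule 3, rule 8, rule 9, rule 14, rule 16, derive J71, N5, F, W6, C.
Round 2 — rule 2, rule 13, derive M, G.
Round 3 — rule 6, rule 7, rule 12, derive D8, V5, W33.
Round 4 — rule 1, rule 15, derive R60, B6.
Closure: {A8, B6, C, D8, E, F, G, H2, J5, J71, K4, L6, M, N5, Q, R3, R60, S1, T, U, V5, W33, W6} — 23 facts.

23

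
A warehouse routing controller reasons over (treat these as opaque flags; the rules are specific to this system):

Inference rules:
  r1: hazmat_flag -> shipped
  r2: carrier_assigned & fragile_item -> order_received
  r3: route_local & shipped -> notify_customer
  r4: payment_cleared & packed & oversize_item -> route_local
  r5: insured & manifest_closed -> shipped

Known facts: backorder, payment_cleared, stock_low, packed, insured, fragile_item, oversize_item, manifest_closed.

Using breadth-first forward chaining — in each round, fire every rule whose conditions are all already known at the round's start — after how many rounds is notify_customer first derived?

2

Round 1 fires r4, r5, giving route_local, shipped.
Round 2 fires r3, giving notify_customer.
notify_customer first appears in round 2.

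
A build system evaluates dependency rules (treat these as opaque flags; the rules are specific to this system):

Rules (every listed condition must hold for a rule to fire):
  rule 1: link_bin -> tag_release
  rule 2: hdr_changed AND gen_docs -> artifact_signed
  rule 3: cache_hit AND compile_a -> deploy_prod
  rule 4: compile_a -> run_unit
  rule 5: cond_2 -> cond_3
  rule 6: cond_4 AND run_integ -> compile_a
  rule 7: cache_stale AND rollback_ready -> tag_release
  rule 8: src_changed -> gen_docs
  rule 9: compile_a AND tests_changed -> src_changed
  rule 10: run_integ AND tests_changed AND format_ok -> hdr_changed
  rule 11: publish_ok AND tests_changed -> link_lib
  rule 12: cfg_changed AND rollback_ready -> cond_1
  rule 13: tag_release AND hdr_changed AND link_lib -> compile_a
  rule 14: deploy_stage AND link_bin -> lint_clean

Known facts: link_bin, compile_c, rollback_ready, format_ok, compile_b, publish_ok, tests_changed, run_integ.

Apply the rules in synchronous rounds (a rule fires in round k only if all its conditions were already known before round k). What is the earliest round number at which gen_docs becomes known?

[1] rule 1 [link_bin -> tag_release]; rule 10 [run_integ AND tests_changed AND format_ok -> hdr_changed]; rule 11 [publish_ok AND tests_changed -> link_lib]. ⇒ new: tag_release, hdr_changed, link_lib.
[2] rule 13 [tag_release AND hdr_changed AND link_lib -> compile_a]. ⇒ new: compile_a.
[3] rule 4 [compile_a -> run_unit]; rule 9 [compile_a AND tests_changed -> src_changed]. ⇒ new: run_unit, src_changed.
[4] rule 8 [src_changed -> gen_docs]. ⇒ new: gen_docs.
gen_docs first appears in round 4.

4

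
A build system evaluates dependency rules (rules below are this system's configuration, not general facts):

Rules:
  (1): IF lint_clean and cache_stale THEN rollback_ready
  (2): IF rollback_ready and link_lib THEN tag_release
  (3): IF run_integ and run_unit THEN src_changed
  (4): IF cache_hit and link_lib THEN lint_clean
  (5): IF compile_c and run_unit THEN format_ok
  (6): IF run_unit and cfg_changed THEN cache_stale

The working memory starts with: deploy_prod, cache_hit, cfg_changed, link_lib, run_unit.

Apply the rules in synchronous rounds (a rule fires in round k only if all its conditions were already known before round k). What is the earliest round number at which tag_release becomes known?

3

[1] (4) [IF cache_hit and link_lib THEN lint_clean]; (6) [IF run_unit and cfg_changed THEN cache_stale]. ⇒ new: lint_clean, cache_stale.
[2] (1) [IF lint_clean and cache_stale THEN rollback_ready]. ⇒ new: rollback_ready.
[3] (2) [IF rollback_ready and link_lib THEN tag_release]. ⇒ new: tag_release.
tag_release first appears in round 3.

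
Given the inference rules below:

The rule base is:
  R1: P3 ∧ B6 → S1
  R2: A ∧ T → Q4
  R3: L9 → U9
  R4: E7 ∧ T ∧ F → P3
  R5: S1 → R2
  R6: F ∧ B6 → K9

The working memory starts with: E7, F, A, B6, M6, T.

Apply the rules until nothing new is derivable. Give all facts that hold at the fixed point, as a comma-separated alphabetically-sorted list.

A, B6, E7, F, K9, M6, P3, Q4, R2, S1, T

Round 1 fires R2, R4, R6, giving Q4, P3, K9.
Round 2 fires R1, giving S1.
Round 3 fires R5, giving R2.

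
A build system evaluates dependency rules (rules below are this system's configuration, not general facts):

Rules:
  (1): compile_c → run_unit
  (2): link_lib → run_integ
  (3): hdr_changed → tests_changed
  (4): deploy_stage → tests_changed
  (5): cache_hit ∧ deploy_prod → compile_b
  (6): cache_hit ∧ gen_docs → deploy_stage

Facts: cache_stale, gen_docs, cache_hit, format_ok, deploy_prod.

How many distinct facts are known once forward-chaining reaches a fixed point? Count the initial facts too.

8

[1] (5) [cache_hit ∧ deploy_prod → compile_b]; (6) [cache_hit ∧ gen_docs → deploy_stage]. ⇒ new: compile_b, deploy_stage.
[2] (4) [deploy_stage → tests_changed]. ⇒ new: tests_changed.
Closure: {cache_hit, cache_stale, compile_b, deploy_prod, deploy_stage, format_ok, gen_docs, tests_changed} — 8 facts.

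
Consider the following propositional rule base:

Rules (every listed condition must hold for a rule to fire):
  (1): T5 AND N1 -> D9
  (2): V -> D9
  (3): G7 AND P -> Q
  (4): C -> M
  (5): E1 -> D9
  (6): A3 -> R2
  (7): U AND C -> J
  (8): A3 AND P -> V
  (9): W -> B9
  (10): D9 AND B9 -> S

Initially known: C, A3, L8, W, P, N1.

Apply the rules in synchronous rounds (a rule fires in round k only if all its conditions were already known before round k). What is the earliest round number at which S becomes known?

3

Round 1 — (4), (6), (8), (9), derive M, R2, V, B9.
Round 2 — (2), derive D9.
Round 3 — (10), derive S.
S first appears in round 3.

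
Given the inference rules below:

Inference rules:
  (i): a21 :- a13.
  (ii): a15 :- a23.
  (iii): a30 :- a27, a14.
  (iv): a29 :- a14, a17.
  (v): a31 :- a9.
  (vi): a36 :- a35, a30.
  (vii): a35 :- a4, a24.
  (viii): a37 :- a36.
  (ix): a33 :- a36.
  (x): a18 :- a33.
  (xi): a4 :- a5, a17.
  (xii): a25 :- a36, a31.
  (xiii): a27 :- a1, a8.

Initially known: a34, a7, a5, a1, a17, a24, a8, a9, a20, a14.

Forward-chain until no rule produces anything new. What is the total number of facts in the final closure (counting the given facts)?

Round 1: (iv) [a29 :- a14, a17.]; (v) [a31 :- a9.]; (xi) [a4 :- a5, a17.]; (xiii) [a27 :- a1, a8.]. Adds a29, a31, a4, a27.
Round 2: (iii) [a30 :- a27, a14.]; (vii) [a35 :- a4, a24.]. Adds a30, a35.
Round 3: (vi) [a36 :- a35, a30.]. Adds a36.
Round 4: (viii) [a37 :- a36.]; (ix) [a33 :- a36.]; (xii) [a25 :- a36, a31.]. Adds a37, a33, a25.
Round 5: (x) [a18 :- a33.]. Adds a18.
Closure: {a1, a14, a17, a18, a20, a24, a25, a27, a29, a30, a31, a33, a34, a35, a36, a37, a4, a5, a7, a8, a9} — 21 facts.

21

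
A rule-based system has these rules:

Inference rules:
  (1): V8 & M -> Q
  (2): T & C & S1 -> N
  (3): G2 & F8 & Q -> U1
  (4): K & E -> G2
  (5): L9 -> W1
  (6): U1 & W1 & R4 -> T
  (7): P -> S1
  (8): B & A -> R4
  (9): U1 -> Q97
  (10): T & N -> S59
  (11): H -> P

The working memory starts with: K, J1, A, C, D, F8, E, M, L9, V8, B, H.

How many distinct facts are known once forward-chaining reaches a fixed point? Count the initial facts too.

Round 1 fires (1), (4), (5), (8), (11), giving Q, G2, W1, R4, P.
Round 2 fires (3), (7), giving U1, S1.
Round 3 fires (6), (9), giving T, Q97.
Round 4 fires (2), giving N.
Round 5 fires (10), giving S59.
Closure: {A, B, C, D, E, F8, G2, H, J1, K, L9, M, N, P, Q, Q97, R4, S1, S59, T, U1, V8, W1} — 23 facts.

23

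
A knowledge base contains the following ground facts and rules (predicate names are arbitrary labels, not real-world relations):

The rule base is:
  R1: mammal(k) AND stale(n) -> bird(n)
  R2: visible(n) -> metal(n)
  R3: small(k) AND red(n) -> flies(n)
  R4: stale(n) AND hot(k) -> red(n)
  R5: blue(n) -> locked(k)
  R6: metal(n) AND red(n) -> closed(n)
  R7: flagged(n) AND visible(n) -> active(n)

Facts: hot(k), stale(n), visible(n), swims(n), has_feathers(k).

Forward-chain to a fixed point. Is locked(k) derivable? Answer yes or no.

Round 1: R2 [visible(n) -> metal(n)]; R4 [stale(n) AND hot(k) -> red(n)]. Adds metal(n), red(n).
Round 2: R6 [metal(n) AND red(n) -> closed(n)]. Adds closed(n).
Fixed point reached. locked(k) is concluded only by R5; R5 needs blue(n) (never derived).

no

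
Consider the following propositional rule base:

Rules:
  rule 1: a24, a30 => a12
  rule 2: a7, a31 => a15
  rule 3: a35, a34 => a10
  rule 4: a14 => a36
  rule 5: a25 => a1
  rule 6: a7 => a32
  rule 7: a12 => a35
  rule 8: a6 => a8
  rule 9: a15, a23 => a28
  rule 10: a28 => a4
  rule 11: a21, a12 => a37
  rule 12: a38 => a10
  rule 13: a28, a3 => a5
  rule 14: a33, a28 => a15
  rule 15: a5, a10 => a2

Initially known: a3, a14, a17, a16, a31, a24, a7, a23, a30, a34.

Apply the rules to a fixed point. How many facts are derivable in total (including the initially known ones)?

Round 1: rule 1 [a24, a30 => a12]; rule 2 [a7, a31 => a15]; rule 4 [a14 => a36]; rule 6 [a7 => a32]. New: a12, a15, a36, a32.
Round 2: rule 7 [a12 => a35]; rule 9 [a15, a23 => a28]. New: a35, a28.
Round 3: rule 3 [a35, a34 => a10]; rule 10 [a28 => a4]; rule 13 [a28, a3 => a5]. New: a10, a4, a5.
Round 4: rule 15 [a5, a10 => a2]. New: a2.
Closure: {a10, a12, a14, a15, a16, a17, a2, a23, a24, a28, a3, a30, a31, a32, a34, a35, a36, a4, a5, a7} — 20 facts.

20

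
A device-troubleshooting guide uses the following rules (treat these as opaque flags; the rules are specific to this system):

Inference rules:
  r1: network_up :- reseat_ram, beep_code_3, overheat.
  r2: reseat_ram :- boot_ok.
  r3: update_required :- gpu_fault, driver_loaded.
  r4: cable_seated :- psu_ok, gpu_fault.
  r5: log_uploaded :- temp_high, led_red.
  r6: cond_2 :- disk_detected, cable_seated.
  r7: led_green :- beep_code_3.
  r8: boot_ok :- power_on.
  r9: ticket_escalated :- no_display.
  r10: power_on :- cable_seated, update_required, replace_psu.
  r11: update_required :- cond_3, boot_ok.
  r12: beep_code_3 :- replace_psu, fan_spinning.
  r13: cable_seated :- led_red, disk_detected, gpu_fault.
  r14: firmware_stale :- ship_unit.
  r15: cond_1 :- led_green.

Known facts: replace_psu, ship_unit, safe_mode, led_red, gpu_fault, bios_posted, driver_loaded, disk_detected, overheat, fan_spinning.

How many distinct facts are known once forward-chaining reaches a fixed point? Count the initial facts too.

Round 1: r3 [update_required :- gpu_fault, driver_loaded.]; r12 [beep_code_3 :- replace_psu, fan_spinning.]; r13 [cable_seated :- led_red, disk_detected, gpu_fault.]; r14 [firmware_stale :- ship_unit.]. Adds update_required, beep_code_3, cable_seated, firmware_stale.
Round 2: r6 [cond_2 :- disk_detected, cable_seated.]; r7 [led_green :- beep_code_3.]; r10 [power_on :- cable_seated, update_required, replace_psu.]. Adds cond_2, led_green, power_on.
Round 3: r8 [boot_ok :- power_on.]; r15 [cond_1 :- led_green.]. Adds boot_ok, cond_1.
Round 4: r2 [reseat_ram :- boot_ok.]. Adds reseat_ram.
Round 5: r1 [network_up :- reseat_ram, beep_code_3, overheat.]. Adds network_up.
Closure: {beep_code_3, bios_posted, boot_ok, cable_seated, cond_1, cond_2, disk_detected, driver_loaded, fan_spinning, firmware_stale, gpu_fault, led_green, led_red, network_up, overheat, power_on, replace_psu, reseat_ram, safe_mode, ship_unit, update_required} — 21 facts.

21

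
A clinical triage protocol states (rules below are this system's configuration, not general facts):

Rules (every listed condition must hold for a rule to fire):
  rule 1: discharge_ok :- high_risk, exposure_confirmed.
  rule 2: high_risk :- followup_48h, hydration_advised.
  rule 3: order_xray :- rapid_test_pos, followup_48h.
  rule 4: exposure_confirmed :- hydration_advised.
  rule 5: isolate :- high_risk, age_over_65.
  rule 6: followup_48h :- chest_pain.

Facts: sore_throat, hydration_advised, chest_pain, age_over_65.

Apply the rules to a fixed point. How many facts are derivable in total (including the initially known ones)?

Round 1 — rule 4, rule 6, derive exposure_confirmed, followup_48h.
Round 2 — rule 2, derive high_risk.
Round 3 — rule 1, rule 5, derive discharge_ok, isolate.
Closure: {age_over_65, chest_pain, discharge_ok, exposure_confirmed, followup_48h, high_risk, hydration_advised, isolate, sore_throat} — 9 facts.

9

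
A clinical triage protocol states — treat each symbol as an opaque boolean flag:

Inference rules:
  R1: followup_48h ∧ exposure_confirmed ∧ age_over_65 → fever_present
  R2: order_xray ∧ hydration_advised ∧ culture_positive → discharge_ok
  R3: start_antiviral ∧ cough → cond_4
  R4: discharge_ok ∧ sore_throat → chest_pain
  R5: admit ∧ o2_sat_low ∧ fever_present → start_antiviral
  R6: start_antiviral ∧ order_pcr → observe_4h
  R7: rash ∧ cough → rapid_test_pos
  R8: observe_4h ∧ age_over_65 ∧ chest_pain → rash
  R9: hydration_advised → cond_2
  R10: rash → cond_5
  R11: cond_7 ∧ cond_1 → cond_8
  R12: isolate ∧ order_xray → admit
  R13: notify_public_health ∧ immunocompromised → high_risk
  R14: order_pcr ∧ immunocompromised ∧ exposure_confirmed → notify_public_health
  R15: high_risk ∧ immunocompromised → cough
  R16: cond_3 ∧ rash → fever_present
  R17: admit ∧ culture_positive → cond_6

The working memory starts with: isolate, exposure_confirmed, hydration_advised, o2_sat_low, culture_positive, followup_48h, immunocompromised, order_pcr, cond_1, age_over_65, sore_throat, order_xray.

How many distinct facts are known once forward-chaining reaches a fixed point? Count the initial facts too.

27

Round 1: R1 [followup_48h ∧ exposure_confirmed ∧ age_over_65 → fever_present]; R2 [order_xray ∧ hydration_advised ∧ culture_positive → discharge_ok]; R9 [hydration_advised → cond_2]; R12 [isolate ∧ order_xray → admit]; R14 [order_pcr ∧ immunocompromised ∧ exposure_confirmed → notify_public_health]. Adds fever_present, discharge_ok, cond_2, admit, notify_public_health.
Round 2: R4 [discharge_ok ∧ sore_throat → chest_pain]; R5 [admit ∧ o2_sat_low ∧ fever_present → start_antiviral]; R13 [notify_public_health ∧ immunocompromised → high_risk]; R17 [admit ∧ culture_positive → cond_6]. Adds chest_pain, start_antiviral, high_risk, cond_6.
Round 3: R6 [start_antiviral ∧ order_pcr → observe_4h]; R15 [high_risk ∧ immunocompromised → cough]. Adds observe_4h, cough.
Round 4: R3 [start_antiviral ∧ cough → cond_4]; R8 [observe_4h ∧ age_over_65 ∧ chest_pain → rash]. Adds cond_4, rash.
Round 5: R7 [rash ∧ cough → rapid_test_pos]; R10 [rash → cond_5]. Adds rapid_test_pos, cond_5.
Closure: {admit, age_over_65, chest_pain, cond_1, cond_2, cond_4, cond_5, cond_6, cough, culture_positive, discharge_ok, exposure_confirmed, fever_present, followup_48h, high_risk, hydration_advised, immunocompromised, isolate, notify_public_health, o2_sat_low, observe_4h, order_pcr, order_xray, rapid_test_pos, rash, sore_throat, start_antiviral} — 27 facts.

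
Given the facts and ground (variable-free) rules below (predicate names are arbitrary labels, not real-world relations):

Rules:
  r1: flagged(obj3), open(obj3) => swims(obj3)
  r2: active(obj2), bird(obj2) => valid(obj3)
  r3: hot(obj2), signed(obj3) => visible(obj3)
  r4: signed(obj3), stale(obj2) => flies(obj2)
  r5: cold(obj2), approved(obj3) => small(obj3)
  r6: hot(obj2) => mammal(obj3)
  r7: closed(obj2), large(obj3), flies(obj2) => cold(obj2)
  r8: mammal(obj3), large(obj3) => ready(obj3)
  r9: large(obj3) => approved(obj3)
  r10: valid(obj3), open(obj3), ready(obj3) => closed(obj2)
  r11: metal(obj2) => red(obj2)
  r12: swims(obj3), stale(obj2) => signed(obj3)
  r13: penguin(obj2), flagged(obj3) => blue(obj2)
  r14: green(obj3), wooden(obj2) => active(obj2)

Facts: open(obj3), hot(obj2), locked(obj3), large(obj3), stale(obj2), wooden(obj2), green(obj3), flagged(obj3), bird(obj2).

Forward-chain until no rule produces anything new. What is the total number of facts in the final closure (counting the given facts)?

21

Round 1 — r1, r6, r9, r14, derive swims(obj3), mammal(obj3), approved(obj3), active(obj2).
Round 2 — r2, r8, r12, derive valid(obj3), ready(obj3), signed(obj3).
Round 3 — r3, r4, r10, derive visible(obj3), flies(obj2), closed(obj2).
Round 4 — r7, derive cold(obj2).
Round 5 — r5, derive small(obj3).
Closure: {active(obj2), approved(obj3), bird(obj2), closed(obj2), cold(obj2), flagged(obj3), flies(obj2), green(obj3), hot(obj2), large(obj3), locked(obj3), mammal(obj3), open(obj3), ready(obj3), signed(obj3), small(obj3), stale(obj2), swims(obj3), valid(obj3), visible(obj3), wooden(obj2)} — 21 facts.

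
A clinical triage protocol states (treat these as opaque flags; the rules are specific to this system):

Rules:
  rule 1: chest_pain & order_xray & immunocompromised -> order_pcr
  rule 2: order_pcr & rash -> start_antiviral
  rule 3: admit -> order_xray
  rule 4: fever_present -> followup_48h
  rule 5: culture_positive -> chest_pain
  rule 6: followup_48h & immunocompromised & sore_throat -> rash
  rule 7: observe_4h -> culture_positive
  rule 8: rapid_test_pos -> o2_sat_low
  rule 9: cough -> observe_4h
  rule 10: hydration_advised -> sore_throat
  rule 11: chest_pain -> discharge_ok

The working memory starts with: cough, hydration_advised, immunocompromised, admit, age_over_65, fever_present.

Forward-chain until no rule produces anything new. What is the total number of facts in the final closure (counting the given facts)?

16

Round 1: rule 3 [admit -> order_xray]; rule 4 [fever_present -> followup_48h]; rule 9 [cough -> observe_4h]; rule 10 [hydration_advised -> sore_throat]. Adds order_xray, followup_48h, observe_4h, sore_throat.
Round 2: rule 6 [followup_48h & immunocompromised & sore_throat -> rash]; rule 7 [observe_4h -> culture_positive]. Adds rash, culture_positive.
Round 3: rule 5 [culture_positive -> chest_pain]. Adds chest_pain.
Round 4: rule 1 [chest_pain & order_xray & immunocompromised -> order_pcr]; rule 11 [chest_pain -> discharge_ok]. Adds order_pcr, discharge_ok.
Round 5: rule 2 [order_pcr & rash -> start_antiviral]. Adds start_antiviral.
Closure: {admit, age_over_65, chest_pain, cough, culture_positive, discharge_ok, fever_present, followup_48h, hydration_advised, immunocompromised, observe_4h, order_pcr, order_xray, rash, sore_throat, start_antiviral} — 16 facts.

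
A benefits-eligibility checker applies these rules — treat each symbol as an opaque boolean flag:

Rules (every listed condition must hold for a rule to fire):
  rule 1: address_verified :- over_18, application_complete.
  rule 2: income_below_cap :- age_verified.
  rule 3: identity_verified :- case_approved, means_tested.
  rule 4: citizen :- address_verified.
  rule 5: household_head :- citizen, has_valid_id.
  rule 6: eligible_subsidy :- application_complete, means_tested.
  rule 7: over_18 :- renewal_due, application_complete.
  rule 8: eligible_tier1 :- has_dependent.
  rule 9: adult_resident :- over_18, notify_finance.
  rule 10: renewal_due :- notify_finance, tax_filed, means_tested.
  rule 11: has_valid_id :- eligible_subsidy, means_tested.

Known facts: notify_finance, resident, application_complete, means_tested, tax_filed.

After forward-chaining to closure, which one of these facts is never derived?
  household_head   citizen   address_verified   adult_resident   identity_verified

[1] rule 6 [eligible_subsidy :- application_complete, means_tested.]; rule 10 [renewal_due :- notify_finance, tax_filed, means_tested.]. ⇒ new: eligible_subsidy, renewal_due.
[2] rule 7 [over_18 :- renewal_due, application_complete.]; rule 11 [has_valid_id :- eligible_subsidy, means_tested.]. ⇒ new: over_18, has_valid_id.
[3] rule 1 [address_verified :- over_18, application_complete.]; rule 9 [adult_resident :- over_18, notify_finance.]. ⇒ new: address_verified, adult_resident.
[4] rule 4 [citizen :- address_verified.]. ⇒ new: citizen.
[5] rule 5 [household_head :- citizen, has_valid_id.]. ⇒ new: household_head.
Derived: adult_resident (round 3), household_head (round 5), citizen (round 4), address_verified (round 3). identity_verified never appears in any round.

identity_verified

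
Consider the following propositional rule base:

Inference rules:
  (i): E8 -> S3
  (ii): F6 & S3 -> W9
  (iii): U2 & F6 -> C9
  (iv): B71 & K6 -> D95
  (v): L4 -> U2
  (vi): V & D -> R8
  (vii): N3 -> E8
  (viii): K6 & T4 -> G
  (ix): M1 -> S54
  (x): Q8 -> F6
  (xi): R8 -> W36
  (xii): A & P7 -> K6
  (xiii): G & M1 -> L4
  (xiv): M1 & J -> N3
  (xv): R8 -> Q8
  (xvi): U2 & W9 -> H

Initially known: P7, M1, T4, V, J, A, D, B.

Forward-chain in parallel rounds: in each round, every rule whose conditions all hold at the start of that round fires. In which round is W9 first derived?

4

Round 1 — (vi), (ix), (xii), (xiv), derive R8, S54, K6, N3.
Round 2 — (vii), (viii), (xi), (xv), derive E8, G, W36, Q8.
Round 3 — (i), (x), (xiii), derive S3, F6, L4.
Round 4 — (ii), (v), derive W9, U2.
W9 first appears in round 4.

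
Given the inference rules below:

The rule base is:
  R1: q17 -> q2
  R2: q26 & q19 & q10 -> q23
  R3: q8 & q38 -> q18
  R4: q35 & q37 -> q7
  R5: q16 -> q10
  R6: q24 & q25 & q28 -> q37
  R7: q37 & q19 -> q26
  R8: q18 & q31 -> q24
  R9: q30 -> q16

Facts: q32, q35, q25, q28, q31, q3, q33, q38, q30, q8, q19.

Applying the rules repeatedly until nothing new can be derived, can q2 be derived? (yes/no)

Round 1: R3 [q8 & q38 -> q18]; R9 [q30 -> q16]. New: q18, q16.
Round 2: R5 [q16 -> q10]; R8 [q18 & q31 -> q24]. New: q10, q24.
Round 3: R6 [q24 & q25 & q28 -> q37]. New: q37.
Round 4: R4 [q35 & q37 -> q7]; R7 [q37 & q19 -> q26]. New: q7, q26.
Round 5: R2 [q26 & q19 & q10 -> q23]. New: q23.
Fixed point reached. q2 is concluded only by R1; R1 needs q17 (never derived).

no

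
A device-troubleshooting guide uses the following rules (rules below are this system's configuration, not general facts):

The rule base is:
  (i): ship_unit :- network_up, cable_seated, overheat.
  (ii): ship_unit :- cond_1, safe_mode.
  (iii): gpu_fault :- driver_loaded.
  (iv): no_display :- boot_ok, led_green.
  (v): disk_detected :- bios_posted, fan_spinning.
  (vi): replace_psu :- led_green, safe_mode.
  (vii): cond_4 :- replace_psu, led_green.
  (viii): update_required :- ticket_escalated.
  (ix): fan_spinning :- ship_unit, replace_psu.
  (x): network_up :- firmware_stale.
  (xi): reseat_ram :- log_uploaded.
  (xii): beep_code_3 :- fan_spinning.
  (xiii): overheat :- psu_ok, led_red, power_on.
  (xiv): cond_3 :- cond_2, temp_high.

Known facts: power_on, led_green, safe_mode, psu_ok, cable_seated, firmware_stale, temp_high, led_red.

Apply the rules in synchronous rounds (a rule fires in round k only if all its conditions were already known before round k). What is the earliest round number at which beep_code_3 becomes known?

Round 1: (vi) [replace_psu :- led_green, safe_mode.]; (x) [network_up :- firmware_stale.]; (xiii) [overheat :- psu_ok, led_red, power_on.]. Adds replace_psu, network_up, overheat.
Round 2: (i) [ship_unit :- network_up, cable_seated, overheat.]; (vii) [cond_4 :- replace_psu, led_green.]. Adds ship_unit, cond_4.
Round 3: (ix) [fan_spinning :- ship_unit, replace_psu.]. Adds fan_spinning.
Round 4: (xii) [beep_code_3 :- fan_spinning.]. Adds beep_code_3.
beep_code_3 first appears in round 4.

4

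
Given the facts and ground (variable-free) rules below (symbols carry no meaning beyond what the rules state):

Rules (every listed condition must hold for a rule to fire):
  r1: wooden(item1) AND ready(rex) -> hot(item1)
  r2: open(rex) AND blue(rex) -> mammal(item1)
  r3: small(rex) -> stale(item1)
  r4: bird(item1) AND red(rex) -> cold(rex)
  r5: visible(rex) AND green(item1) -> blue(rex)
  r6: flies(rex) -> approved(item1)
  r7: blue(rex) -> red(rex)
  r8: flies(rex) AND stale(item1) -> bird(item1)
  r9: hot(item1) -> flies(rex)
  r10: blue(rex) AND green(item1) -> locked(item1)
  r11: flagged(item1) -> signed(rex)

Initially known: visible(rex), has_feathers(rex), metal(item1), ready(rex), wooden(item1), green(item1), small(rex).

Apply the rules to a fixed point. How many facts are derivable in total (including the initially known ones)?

16

Round 1: r1 [wooden(item1) AND ready(rex) -> hot(item1)]; r3 [small(rex) -> stale(item1)]; r5 [visible(rex) AND green(item1) -> blue(rex)]. Adds hot(item1), stale(item1), blue(rex).
Round 2: r7 [blue(rex) -> red(rex)]; r9 [hot(item1) -> flies(rex)]; r10 [blue(rex) AND green(item1) -> locked(item1)]. Adds red(rex), flies(rex), locked(item1).
Round 3: r6 [flies(rex) -> approved(item1)]; r8 [flies(rex) AND stale(item1) -> bird(item1)]. Adds approved(item1), bird(item1).
Round 4: r4 [bird(item1) AND red(rex) -> cold(rex)]. Adds cold(rex).
Closure: {approved(item1), bird(item1), blue(rex), cold(rex), flies(rex), green(item1), has_feathers(rex), hot(item1), locked(item1), metal(item1), ready(rex), red(rex), small(rex), stale(item1), visible(rex), wooden(item1)} — 16 facts.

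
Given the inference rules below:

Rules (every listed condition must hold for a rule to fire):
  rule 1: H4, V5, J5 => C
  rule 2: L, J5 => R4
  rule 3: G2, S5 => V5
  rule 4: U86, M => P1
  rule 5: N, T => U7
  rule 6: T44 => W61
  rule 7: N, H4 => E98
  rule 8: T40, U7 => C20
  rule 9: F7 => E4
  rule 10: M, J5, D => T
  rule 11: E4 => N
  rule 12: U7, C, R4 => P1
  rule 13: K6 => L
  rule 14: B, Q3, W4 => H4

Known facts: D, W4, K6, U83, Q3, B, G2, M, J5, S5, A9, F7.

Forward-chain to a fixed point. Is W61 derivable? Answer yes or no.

no

Round 1: rule 3 [G2, S5 => V5]; rule 9 [F7 => E4]; rule 10 [M, J5, D => T]; rule 13 [K6 => L]; rule 14 [B, Q3, W4 => H4]. Adds V5, E4, T, L, H4.
Round 2: rule 1 [H4, V5, J5 => C]; rule 2 [L, J5 => R4]; rule 11 [E4 => N]. Adds C, R4, N.
Round 3: rule 5 [N, T => U7]; rule 7 [N, H4 => E98]. Adds U7, E98.
Round 4: rule 12 [U7, C, R4 => P1]. Adds P1.
Fixed point reached. W61 is concluded only by rule 6; rule 6 needs T44 (never derived).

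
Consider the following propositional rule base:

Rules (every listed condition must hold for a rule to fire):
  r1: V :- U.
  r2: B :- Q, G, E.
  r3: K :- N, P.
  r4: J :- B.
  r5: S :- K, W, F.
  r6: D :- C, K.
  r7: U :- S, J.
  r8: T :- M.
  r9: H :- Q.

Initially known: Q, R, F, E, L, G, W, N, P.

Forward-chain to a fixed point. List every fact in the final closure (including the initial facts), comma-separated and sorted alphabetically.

B, E, F, G, H, J, K, L, N, P, Q, R, S, U, V, W

Round 1: r2 [B :- Q, G, E.]; r3 [K :- N, P.]; r9 [H :- Q.]. New: B, K, H.
Round 2: r4 [J :- B.]; r5 [S :- K, W, F.]. New: J, S.
Round 3: r7 [U :- S, J.]. New: U.
Round 4: r1 [V :- U.]. New: V.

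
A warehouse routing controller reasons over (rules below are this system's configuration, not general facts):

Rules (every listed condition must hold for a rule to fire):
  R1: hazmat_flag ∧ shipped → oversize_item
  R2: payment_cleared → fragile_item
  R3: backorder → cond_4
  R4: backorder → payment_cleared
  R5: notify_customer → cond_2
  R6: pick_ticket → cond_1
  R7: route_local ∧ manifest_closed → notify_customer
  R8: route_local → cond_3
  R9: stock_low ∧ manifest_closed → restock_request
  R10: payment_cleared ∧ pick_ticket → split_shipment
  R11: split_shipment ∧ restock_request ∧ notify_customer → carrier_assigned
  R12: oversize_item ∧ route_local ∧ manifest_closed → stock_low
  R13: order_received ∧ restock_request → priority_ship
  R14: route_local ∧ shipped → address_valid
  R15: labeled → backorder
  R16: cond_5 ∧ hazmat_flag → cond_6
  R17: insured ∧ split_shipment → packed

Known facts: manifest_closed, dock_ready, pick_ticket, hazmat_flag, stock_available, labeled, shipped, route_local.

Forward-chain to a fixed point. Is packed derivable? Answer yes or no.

Round 1: R1 [hazmat_flag ∧ shipped → oversize_item]; R6 [pick_ticket → cond_1]; R7 [route_local ∧ manifest_closed → notify_customer]; R8 [route_local → cond_3]; R14 [route_local ∧ shipped → address_valid]; R15 [labeled → backorder]. New: oversize_item, cond_1, notify_customer, cond_3, address_valid, backorder.
Round 2: R3 [backorder → cond_4]; R4 [backorder → payment_cleared]; R5 [notify_customer → cond_2]; R12 [oversize_item ∧ route_local ∧ manifest_closed → stock_low]. New: cond_4, payment_cleared, cond_2, stock_low.
Round 3: R2 [payment_cleared → fragile_item]; R9 [stock_low ∧ manifest_closed → restock_request]; R10 [payment_cleared ∧ pick_ticket → split_shipment]. New: fragile_item, restock_request, split_shipment.
Round 4: R11 [split_shipment ∧ restock_request ∧ notify_customer → carrier_assigned]. New: carrier_assigned.
Fixed point reached. packed is concluded only by R17; R17 needs insured (never derived).

no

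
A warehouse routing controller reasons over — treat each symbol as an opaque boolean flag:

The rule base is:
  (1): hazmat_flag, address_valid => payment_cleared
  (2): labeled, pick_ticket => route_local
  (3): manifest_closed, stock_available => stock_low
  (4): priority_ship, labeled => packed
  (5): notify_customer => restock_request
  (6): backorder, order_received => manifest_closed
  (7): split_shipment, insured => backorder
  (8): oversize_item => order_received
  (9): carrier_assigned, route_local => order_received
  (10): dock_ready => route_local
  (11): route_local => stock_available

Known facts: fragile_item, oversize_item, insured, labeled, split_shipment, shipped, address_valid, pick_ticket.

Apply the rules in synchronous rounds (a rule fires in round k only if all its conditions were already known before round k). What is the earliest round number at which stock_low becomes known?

3

Round 1: (2) [labeled, pick_ticket => route_local]; (7) [split_shipment, insured => backorder]; (8) [oversize_item => order_received]. Adds route_local, backorder, order_received.
Round 2: (6) [backorder, order_received => manifest_closed]; (11) [route_local => stock_available]. Adds manifest_closed, stock_available.
Round 3: (3) [manifest_closed, stock_available => stock_low]. Adds stock_low.
stock_low first appears in round 3.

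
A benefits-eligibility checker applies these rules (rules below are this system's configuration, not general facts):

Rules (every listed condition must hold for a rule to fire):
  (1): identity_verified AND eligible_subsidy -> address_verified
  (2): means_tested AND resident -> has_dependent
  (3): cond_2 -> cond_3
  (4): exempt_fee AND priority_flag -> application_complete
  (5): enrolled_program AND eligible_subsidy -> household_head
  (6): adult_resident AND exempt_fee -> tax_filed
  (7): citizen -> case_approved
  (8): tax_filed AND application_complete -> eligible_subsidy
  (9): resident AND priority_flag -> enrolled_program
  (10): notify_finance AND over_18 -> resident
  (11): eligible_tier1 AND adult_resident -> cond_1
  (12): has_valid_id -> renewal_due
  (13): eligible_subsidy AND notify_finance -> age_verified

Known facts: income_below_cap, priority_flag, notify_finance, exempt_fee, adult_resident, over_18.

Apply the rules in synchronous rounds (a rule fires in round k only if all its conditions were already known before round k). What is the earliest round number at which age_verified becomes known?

3

Round 1 — (4), (6), (10), derive application_complete, tax_filed, resident.
Round 2 — (8), (9), derive eligible_subsidy, enrolled_program.
Round 3 — (5), (13), derive household_head, age_verified.
age_verified first appears in round 3.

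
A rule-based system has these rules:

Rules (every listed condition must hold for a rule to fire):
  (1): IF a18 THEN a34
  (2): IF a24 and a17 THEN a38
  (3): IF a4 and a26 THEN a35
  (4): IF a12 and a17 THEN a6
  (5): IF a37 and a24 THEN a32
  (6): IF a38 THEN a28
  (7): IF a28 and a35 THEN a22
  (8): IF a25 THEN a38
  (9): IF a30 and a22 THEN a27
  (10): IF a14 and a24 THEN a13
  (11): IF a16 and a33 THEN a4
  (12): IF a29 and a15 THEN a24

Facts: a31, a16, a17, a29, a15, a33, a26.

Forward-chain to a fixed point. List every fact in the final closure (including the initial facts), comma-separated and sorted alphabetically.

a15, a16, a17, a22, a24, a26, a28, a29, a31, a33, a35, a38, a4

Round 1: (11) [IF a16 and a33 THEN a4]; (12) [IF a29 and a15 THEN a24]. Adds a4, a24.
Round 2: (2) [IF a24 and a17 THEN a38]; (3) [IF a4 and a26 THEN a35]. Adds a38, a35.
Round 3: (6) [IF a38 THEN a28]. Adds a28.
Round 4: (7) [IF a28 and a35 THEN a22]. Adds a22.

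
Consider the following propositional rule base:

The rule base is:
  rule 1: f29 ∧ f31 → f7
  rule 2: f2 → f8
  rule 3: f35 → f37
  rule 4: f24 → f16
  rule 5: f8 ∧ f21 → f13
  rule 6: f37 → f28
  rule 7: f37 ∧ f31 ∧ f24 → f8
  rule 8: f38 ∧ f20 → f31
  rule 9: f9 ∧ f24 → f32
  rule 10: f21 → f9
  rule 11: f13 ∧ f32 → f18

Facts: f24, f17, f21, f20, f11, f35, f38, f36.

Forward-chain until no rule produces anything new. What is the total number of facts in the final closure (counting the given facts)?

17

Round 1 fires rule 3, rule 4, rule 8, rule 10, giving f37, f16, f31, f9.
Round 2 fires rule 6, rule 7, rule 9, giving f28, f8, f32.
Round 3 fires rule 5, giving f13.
Round 4 fires rule 11, giving f18.
Closure: {f11, f13, f16, f17, f18, f20, f21, f24, f28, f31, f32, f35, f36, f37, f38, f8, f9} — 17 facts.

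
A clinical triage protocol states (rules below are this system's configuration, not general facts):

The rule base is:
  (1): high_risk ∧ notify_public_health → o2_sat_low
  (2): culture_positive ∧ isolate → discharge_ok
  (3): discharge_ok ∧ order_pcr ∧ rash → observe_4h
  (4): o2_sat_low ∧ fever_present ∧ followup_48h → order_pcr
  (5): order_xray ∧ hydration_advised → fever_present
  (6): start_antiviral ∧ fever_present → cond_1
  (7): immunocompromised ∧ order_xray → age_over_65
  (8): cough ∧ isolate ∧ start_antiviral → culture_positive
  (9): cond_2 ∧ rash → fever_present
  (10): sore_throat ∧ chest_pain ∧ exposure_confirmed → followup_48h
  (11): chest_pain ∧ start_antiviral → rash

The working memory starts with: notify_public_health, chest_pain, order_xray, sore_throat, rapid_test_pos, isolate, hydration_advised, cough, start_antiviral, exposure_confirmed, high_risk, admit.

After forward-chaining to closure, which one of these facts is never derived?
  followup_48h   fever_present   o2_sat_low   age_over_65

Round 1: (1) [high_risk ∧ notify_public_health → o2_sat_low]; (5) [order_xray ∧ hydration_advised → fever_present]; (8) [cough ∧ isolate ∧ start_antiviral → culture_positive]; (10) [sore_throat ∧ chest_pain ∧ exposure_confirmed → followup_48h]; (11) [chest_pain ∧ start_antiviral → rash]. New: o2_sat_low, fever_present, culture_positive, followup_48h, rash.
Round 2: (2) [culture_positive ∧ isolate → discharge_ok]; (4) [o2_sat_low ∧ fever_present ∧ followup_48h → order_pcr]; (6) [start_antiviral ∧ fever_present → cond_1]. New: discharge_ok, order_pcr, cond_1.
Round 3: (3) [discharge_ok ∧ order_pcr ∧ rash → observe_4h]. New: observe_4h.
Derived: fever_present (round 1), o2_sat_low (round 1), followup_48h (round 1). age_over_65 never appears in any round.

age_over_65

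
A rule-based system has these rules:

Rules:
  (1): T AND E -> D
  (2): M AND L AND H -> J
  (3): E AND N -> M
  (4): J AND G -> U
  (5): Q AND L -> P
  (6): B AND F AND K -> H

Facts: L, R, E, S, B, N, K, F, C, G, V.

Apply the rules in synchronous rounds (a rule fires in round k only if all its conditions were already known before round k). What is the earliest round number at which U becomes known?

3

Round 1 fires (3), (6), giving M, H.
Round 2 fires (2), giving J.
Round 3 fires (4), giving U.
U first appears in round 3.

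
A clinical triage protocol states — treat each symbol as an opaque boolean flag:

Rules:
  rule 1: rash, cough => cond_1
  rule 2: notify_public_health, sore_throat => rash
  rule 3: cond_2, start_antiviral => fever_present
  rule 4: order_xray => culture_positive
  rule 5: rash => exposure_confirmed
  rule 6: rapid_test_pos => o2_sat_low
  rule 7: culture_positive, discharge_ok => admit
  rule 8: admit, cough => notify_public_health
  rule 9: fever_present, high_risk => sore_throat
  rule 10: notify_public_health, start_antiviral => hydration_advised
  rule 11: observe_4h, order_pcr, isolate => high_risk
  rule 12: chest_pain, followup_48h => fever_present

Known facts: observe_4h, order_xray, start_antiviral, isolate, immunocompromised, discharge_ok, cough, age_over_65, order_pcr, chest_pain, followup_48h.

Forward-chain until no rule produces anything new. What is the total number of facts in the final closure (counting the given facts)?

[1] rule 4 [order_xray => culture_positive]; rule 11 [observe_4h, order_pcr, isolate => high_risk]; rule 12 [chest_pain, followup_48h => fever_present]. ⇒ new: culture_positive, high_risk, fever_present.
[2] rule 7 [culture_positive, discharge_ok => admit]; rule 9 [fever_present, high_risk => sore_throat]. ⇒ new: admit, sore_throat.
[3] rule 8 [admit, cough => notify_public_health]. ⇒ new: notify_public_health.
[4] rule 2 [notify_public_health, sore_throat => rash]; rule 10 [notify_public_health, start_antiviral => hydration_advised]. ⇒ new: rash, hydration_advised.
[5] rule 1 [rash, cough => cond_1]; rule 5 [rash => exposure_confirmed]. ⇒ new: cond_1, exposure_confirmed.
Closure: {admit, age_over_65, chest_pain, cond_1, cough, culture_positive, discharge_ok, exposure_confirmed, fever_present, followup_48h, high_risk, hydration_advised, immunocompromised, isolate, notify_public_health, observe_4h, order_pcr, order_xray, rash, sore_throat, start_antiviral} — 21 facts.

21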